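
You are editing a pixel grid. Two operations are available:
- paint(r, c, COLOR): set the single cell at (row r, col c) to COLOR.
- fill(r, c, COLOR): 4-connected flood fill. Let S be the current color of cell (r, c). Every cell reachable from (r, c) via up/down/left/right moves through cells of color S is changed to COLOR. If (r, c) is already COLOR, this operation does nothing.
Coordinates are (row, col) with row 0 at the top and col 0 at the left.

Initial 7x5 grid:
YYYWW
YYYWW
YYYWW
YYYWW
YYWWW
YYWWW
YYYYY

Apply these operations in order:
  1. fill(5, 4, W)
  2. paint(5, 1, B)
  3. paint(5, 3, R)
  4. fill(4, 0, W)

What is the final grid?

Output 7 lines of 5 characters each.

Answer: WWWWW
WWWWW
WWWWW
WWWWW
WWWWW
WBWRW
WWWWW

Derivation:
After op 1 fill(5,4,W) [0 cells changed]:
YYYWW
YYYWW
YYYWW
YYYWW
YYWWW
YYWWW
YYYYY
After op 2 paint(5,1,B):
YYYWW
YYYWW
YYYWW
YYYWW
YYWWW
YBWWW
YYYYY
After op 3 paint(5,3,R):
YYYWW
YYYWW
YYYWW
YYYWW
YYWWW
YBWRW
YYYYY
After op 4 fill(4,0,W) [20 cells changed]:
WWWWW
WWWWW
WWWWW
WWWWW
WWWWW
WBWRW
WWWWW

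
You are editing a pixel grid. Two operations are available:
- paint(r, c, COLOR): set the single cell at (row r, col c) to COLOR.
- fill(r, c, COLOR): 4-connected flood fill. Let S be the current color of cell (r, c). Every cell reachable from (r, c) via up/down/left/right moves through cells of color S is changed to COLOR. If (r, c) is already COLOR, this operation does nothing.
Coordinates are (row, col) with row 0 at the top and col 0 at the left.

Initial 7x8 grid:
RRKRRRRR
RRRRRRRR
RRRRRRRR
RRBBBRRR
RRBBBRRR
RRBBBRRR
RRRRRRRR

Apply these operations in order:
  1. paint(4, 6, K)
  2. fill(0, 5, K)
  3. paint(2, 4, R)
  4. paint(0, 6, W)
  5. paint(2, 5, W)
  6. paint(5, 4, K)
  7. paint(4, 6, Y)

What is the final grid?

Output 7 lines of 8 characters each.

After op 1 paint(4,6,K):
RRKRRRRR
RRRRRRRR
RRRRRRRR
RRBBBRRR
RRBBBRKR
RRBBBRRR
RRRRRRRR
After op 2 fill(0,5,K) [45 cells changed]:
KKKKKKKK
KKKKKKKK
KKKKKKKK
KKBBBKKK
KKBBBKKK
KKBBBKKK
KKKKKKKK
After op 3 paint(2,4,R):
KKKKKKKK
KKKKKKKK
KKKKRKKK
KKBBBKKK
KKBBBKKK
KKBBBKKK
KKKKKKKK
After op 4 paint(0,6,W):
KKKKKKWK
KKKKKKKK
KKKKRKKK
KKBBBKKK
KKBBBKKK
KKBBBKKK
KKKKKKKK
After op 5 paint(2,5,W):
KKKKKKWK
KKKKKKKK
KKKKRWKK
KKBBBKKK
KKBBBKKK
KKBBBKKK
KKKKKKKK
After op 6 paint(5,4,K):
KKKKKKWK
KKKKKKKK
KKKKRWKK
KKBBBKKK
KKBBBKKK
KKBBKKKK
KKKKKKKK
After op 7 paint(4,6,Y):
KKKKKKWK
KKKKKKKK
KKKKRWKK
KKBBBKKK
KKBBBKYK
KKBBKKKK
KKKKKKKK

Answer: KKKKKKWK
KKKKKKKK
KKKKRWKK
KKBBBKKK
KKBBBKYK
KKBBKKKK
KKKKKKKK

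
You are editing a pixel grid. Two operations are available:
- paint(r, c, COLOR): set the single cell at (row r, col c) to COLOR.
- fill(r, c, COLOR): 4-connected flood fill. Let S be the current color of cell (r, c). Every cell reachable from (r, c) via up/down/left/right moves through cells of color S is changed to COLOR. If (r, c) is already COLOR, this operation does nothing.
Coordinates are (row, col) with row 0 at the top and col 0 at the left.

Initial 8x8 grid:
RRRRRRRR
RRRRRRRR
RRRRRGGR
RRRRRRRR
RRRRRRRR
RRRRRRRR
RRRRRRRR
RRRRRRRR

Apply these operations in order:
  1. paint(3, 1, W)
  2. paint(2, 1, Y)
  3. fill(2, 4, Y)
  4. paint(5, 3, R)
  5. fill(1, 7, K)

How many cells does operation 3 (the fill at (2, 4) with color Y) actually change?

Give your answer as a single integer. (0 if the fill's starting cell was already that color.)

Answer: 60

Derivation:
After op 1 paint(3,1,W):
RRRRRRRR
RRRRRRRR
RRRRRGGR
RWRRRRRR
RRRRRRRR
RRRRRRRR
RRRRRRRR
RRRRRRRR
After op 2 paint(2,1,Y):
RRRRRRRR
RRRRRRRR
RYRRRGGR
RWRRRRRR
RRRRRRRR
RRRRRRRR
RRRRRRRR
RRRRRRRR
After op 3 fill(2,4,Y) [60 cells changed]:
YYYYYYYY
YYYYYYYY
YYYYYGGY
YWYYYYYY
YYYYYYYY
YYYYYYYY
YYYYYYYY
YYYYYYYY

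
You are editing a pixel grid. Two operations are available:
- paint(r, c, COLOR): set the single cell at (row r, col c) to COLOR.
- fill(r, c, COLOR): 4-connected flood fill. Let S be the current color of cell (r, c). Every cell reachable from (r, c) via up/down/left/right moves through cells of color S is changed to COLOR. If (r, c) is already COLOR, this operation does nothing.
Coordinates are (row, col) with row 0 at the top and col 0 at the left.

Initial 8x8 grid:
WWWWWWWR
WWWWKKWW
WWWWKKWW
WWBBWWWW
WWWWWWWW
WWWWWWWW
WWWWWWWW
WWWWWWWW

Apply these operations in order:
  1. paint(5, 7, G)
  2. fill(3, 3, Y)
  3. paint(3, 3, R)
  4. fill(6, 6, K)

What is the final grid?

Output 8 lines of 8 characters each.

After op 1 paint(5,7,G):
WWWWWWWR
WWWWKKWW
WWWWKKWW
WWBBWWWW
WWWWWWWW
WWWWWWWG
WWWWWWWW
WWWWWWWW
After op 2 fill(3,3,Y) [2 cells changed]:
WWWWWWWR
WWWWKKWW
WWWWKKWW
WWYYWWWW
WWWWWWWW
WWWWWWWG
WWWWWWWW
WWWWWWWW
After op 3 paint(3,3,R):
WWWWWWWR
WWWWKKWW
WWWWKKWW
WWYRWWWW
WWWWWWWW
WWWWWWWG
WWWWWWWW
WWWWWWWW
After op 4 fill(6,6,K) [56 cells changed]:
KKKKKKKR
KKKKKKKK
KKKKKKKK
KKYRKKKK
KKKKKKKK
KKKKKKKG
KKKKKKKK
KKKKKKKK

Answer: KKKKKKKR
KKKKKKKK
KKKKKKKK
KKYRKKKK
KKKKKKKK
KKKKKKKG
KKKKKKKK
KKKKKKKK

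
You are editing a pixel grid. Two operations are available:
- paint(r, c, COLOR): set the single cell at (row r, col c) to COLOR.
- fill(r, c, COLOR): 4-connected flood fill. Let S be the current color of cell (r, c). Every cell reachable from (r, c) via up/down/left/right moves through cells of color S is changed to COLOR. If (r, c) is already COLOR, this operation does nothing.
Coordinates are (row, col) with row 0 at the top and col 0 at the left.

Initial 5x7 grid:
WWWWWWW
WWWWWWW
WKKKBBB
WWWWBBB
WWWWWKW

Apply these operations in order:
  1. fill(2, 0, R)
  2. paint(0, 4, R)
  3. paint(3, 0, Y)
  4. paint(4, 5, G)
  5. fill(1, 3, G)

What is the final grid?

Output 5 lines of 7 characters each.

Answer: GGGGGGG
GGGGGGG
GKKKBBB
YRRRBBB
RRRRRGW

Derivation:
After op 1 fill(2,0,R) [24 cells changed]:
RRRRRRR
RRRRRRR
RKKKBBB
RRRRBBB
RRRRRKW
After op 2 paint(0,4,R):
RRRRRRR
RRRRRRR
RKKKBBB
RRRRBBB
RRRRRKW
After op 3 paint(3,0,Y):
RRRRRRR
RRRRRRR
RKKKBBB
YRRRBBB
RRRRRKW
After op 4 paint(4,5,G):
RRRRRRR
RRRRRRR
RKKKBBB
YRRRBBB
RRRRRGW
After op 5 fill(1,3,G) [15 cells changed]:
GGGGGGG
GGGGGGG
GKKKBBB
YRRRBBB
RRRRRGW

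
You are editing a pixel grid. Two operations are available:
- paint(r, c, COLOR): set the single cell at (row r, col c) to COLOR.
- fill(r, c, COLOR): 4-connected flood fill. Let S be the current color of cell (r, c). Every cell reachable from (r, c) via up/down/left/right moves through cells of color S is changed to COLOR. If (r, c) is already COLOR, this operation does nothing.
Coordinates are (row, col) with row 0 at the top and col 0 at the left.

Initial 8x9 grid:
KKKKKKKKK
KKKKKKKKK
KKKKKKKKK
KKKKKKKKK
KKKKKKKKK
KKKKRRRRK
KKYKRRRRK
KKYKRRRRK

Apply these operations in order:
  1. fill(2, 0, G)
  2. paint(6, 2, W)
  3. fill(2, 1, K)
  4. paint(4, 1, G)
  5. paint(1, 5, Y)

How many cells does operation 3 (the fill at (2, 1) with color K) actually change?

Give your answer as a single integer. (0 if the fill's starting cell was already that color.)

After op 1 fill(2,0,G) [58 cells changed]:
GGGGGGGGG
GGGGGGGGG
GGGGGGGGG
GGGGGGGGG
GGGGGGGGG
GGGGRRRRG
GGYGRRRRG
GGYGRRRRG
After op 2 paint(6,2,W):
GGGGGGGGG
GGGGGGGGG
GGGGGGGGG
GGGGGGGGG
GGGGGGGGG
GGGGRRRRG
GGWGRRRRG
GGYGRRRRG
After op 3 fill(2,1,K) [58 cells changed]:
KKKKKKKKK
KKKKKKKKK
KKKKKKKKK
KKKKKKKKK
KKKKKKKKK
KKKKRRRRK
KKWKRRRRK
KKYKRRRRK

Answer: 58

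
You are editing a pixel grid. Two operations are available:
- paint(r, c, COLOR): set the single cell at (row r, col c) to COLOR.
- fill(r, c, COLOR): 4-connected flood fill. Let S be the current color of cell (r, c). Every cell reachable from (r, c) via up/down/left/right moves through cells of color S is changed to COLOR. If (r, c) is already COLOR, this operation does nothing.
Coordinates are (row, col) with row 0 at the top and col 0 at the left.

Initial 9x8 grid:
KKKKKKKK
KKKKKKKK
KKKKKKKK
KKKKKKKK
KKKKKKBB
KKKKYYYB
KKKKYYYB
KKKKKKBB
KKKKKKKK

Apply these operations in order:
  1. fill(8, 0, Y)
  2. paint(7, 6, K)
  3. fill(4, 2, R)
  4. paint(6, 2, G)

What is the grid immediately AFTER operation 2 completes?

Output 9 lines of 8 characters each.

Answer: YYYYYYYY
YYYYYYYY
YYYYYYYY
YYYYYYYY
YYYYYYBB
YYYYYYYB
YYYYYYYB
YYYYYYKB
YYYYYYYY

Derivation:
After op 1 fill(8,0,Y) [60 cells changed]:
YYYYYYYY
YYYYYYYY
YYYYYYYY
YYYYYYYY
YYYYYYBB
YYYYYYYB
YYYYYYYB
YYYYYYBB
YYYYYYYY
After op 2 paint(7,6,K):
YYYYYYYY
YYYYYYYY
YYYYYYYY
YYYYYYYY
YYYYYYBB
YYYYYYYB
YYYYYYYB
YYYYYYKB
YYYYYYYY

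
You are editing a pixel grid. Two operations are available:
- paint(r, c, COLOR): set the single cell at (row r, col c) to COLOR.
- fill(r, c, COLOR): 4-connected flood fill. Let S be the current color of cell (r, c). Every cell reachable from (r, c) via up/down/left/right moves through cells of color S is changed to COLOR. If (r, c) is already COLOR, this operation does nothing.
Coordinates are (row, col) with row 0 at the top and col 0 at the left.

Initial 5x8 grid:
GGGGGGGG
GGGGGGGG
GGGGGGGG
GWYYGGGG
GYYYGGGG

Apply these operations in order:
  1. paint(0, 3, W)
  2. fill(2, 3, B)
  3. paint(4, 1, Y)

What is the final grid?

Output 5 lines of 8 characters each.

Answer: BBBWBBBB
BBBBBBBB
BBBBBBBB
BWYYBBBB
BYYYBBBB

Derivation:
After op 1 paint(0,3,W):
GGGWGGGG
GGGGGGGG
GGGGGGGG
GWYYGGGG
GYYYGGGG
After op 2 fill(2,3,B) [33 cells changed]:
BBBWBBBB
BBBBBBBB
BBBBBBBB
BWYYBBBB
BYYYBBBB
After op 3 paint(4,1,Y):
BBBWBBBB
BBBBBBBB
BBBBBBBB
BWYYBBBB
BYYYBBBB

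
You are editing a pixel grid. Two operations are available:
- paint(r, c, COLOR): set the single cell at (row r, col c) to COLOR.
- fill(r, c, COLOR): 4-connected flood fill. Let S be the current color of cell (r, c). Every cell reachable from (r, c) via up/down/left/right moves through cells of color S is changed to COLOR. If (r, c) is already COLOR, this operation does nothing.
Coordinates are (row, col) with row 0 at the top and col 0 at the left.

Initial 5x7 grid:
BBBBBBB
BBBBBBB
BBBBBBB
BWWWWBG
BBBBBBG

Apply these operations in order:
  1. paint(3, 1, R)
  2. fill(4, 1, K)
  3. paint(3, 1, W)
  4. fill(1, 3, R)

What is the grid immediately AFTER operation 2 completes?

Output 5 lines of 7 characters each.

Answer: KKKKKKK
KKKKKKK
KKKKKKK
KRWWWKG
KKKKKKG

Derivation:
After op 1 paint(3,1,R):
BBBBBBB
BBBBBBB
BBBBBBB
BRWWWBG
BBBBBBG
After op 2 fill(4,1,K) [29 cells changed]:
KKKKKKK
KKKKKKK
KKKKKKK
KRWWWKG
KKKKKKG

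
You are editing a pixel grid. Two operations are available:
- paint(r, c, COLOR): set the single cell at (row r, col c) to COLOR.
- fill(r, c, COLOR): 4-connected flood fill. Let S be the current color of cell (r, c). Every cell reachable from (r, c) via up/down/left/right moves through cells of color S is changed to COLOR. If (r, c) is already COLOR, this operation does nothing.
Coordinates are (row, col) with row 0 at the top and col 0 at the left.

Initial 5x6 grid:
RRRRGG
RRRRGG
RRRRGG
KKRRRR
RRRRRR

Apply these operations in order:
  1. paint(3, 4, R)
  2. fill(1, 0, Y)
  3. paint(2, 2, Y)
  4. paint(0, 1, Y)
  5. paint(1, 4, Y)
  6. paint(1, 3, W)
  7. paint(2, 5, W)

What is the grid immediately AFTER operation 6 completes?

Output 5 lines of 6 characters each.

After op 1 paint(3,4,R):
RRRRGG
RRRRGG
RRRRGG
KKRRRR
RRRRRR
After op 2 fill(1,0,Y) [22 cells changed]:
YYYYGG
YYYYGG
YYYYGG
KKYYYY
YYYYYY
After op 3 paint(2,2,Y):
YYYYGG
YYYYGG
YYYYGG
KKYYYY
YYYYYY
After op 4 paint(0,1,Y):
YYYYGG
YYYYGG
YYYYGG
KKYYYY
YYYYYY
After op 5 paint(1,4,Y):
YYYYGG
YYYYYG
YYYYGG
KKYYYY
YYYYYY
After op 6 paint(1,3,W):
YYYYGG
YYYWYG
YYYYGG
KKYYYY
YYYYYY

Answer: YYYYGG
YYYWYG
YYYYGG
KKYYYY
YYYYYY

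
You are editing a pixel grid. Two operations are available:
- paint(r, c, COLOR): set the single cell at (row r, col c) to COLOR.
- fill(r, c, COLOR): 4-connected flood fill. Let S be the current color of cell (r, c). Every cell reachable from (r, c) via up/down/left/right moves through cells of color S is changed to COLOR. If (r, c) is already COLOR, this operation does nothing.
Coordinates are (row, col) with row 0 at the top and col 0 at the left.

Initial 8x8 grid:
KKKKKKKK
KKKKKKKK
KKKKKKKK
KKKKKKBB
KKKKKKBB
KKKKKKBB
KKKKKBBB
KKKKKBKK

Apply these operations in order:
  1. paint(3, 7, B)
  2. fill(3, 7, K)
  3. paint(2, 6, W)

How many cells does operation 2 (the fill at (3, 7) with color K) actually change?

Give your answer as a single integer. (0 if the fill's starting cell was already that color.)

Answer: 10

Derivation:
After op 1 paint(3,7,B):
KKKKKKKK
KKKKKKKK
KKKKKKKK
KKKKKKBB
KKKKKKBB
KKKKKKBB
KKKKKBBB
KKKKKBKK
After op 2 fill(3,7,K) [10 cells changed]:
KKKKKKKK
KKKKKKKK
KKKKKKKK
KKKKKKKK
KKKKKKKK
KKKKKKKK
KKKKKKKK
KKKKKKKK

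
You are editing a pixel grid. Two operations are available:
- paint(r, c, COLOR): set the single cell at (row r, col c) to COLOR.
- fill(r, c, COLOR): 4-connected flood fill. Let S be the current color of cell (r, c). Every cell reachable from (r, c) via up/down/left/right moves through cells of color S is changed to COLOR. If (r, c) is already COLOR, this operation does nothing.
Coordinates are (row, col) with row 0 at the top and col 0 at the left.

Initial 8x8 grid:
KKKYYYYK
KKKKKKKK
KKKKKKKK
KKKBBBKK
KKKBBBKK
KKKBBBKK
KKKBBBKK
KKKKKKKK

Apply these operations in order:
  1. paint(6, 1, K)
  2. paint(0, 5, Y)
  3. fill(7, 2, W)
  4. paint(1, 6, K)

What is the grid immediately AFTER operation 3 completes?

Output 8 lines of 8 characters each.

After op 1 paint(6,1,K):
KKKYYYYK
KKKKKKKK
KKKKKKKK
KKKBBBKK
KKKBBBKK
KKKBBBKK
KKKBBBKK
KKKKKKKK
After op 2 paint(0,5,Y):
KKKYYYYK
KKKKKKKK
KKKKKKKK
KKKBBBKK
KKKBBBKK
KKKBBBKK
KKKBBBKK
KKKKKKKK
After op 3 fill(7,2,W) [48 cells changed]:
WWWYYYYW
WWWWWWWW
WWWWWWWW
WWWBBBWW
WWWBBBWW
WWWBBBWW
WWWBBBWW
WWWWWWWW

Answer: WWWYYYYW
WWWWWWWW
WWWWWWWW
WWWBBBWW
WWWBBBWW
WWWBBBWW
WWWBBBWW
WWWWWWWW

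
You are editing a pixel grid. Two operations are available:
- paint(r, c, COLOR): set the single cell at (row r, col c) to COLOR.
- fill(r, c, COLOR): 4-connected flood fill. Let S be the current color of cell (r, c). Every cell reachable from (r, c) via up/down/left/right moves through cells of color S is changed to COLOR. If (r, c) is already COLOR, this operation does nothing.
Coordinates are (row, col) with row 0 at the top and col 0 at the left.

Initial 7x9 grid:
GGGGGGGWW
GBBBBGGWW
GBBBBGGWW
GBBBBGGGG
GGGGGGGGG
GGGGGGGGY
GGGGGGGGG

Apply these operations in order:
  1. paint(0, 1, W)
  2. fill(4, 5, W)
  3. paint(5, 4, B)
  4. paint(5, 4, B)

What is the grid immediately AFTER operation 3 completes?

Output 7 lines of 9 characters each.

Answer: WWWWWWWWW
WBBBBWWWW
WBBBBWWWW
WBBBBWWWW
WWWWWWWWW
WWWWBWWWY
WWWWWWWWW

Derivation:
After op 1 paint(0,1,W):
GWGGGGGWW
GBBBBGGWW
GBBBBGGWW
GBBBBGGGG
GGGGGGGGG
GGGGGGGGY
GGGGGGGGG
After op 2 fill(4,5,W) [43 cells changed]:
WWWWWWWWW
WBBBBWWWW
WBBBBWWWW
WBBBBWWWW
WWWWWWWWW
WWWWWWWWY
WWWWWWWWW
After op 3 paint(5,4,B):
WWWWWWWWW
WBBBBWWWW
WBBBBWWWW
WBBBBWWWW
WWWWWWWWW
WWWWBWWWY
WWWWWWWWW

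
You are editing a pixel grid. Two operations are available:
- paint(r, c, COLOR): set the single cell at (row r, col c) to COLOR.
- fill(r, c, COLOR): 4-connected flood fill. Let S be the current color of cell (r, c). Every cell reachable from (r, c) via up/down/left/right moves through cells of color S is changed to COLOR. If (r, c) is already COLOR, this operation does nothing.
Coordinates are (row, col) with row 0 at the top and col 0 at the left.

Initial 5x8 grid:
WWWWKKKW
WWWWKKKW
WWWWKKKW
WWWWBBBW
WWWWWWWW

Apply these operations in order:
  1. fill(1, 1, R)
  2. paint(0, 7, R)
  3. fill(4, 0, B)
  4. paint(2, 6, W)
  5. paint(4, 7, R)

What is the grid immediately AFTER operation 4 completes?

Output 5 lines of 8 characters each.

After op 1 fill(1,1,R) [28 cells changed]:
RRRRKKKR
RRRRKKKR
RRRRKKKR
RRRRBBBR
RRRRRRRR
After op 2 paint(0,7,R):
RRRRKKKR
RRRRKKKR
RRRRKKKR
RRRRBBBR
RRRRRRRR
After op 3 fill(4,0,B) [28 cells changed]:
BBBBKKKB
BBBBKKKB
BBBBKKKB
BBBBBBBB
BBBBBBBB
After op 4 paint(2,6,W):
BBBBKKKB
BBBBKKKB
BBBBKKWB
BBBBBBBB
BBBBBBBB

Answer: BBBBKKKB
BBBBKKKB
BBBBKKWB
BBBBBBBB
BBBBBBBB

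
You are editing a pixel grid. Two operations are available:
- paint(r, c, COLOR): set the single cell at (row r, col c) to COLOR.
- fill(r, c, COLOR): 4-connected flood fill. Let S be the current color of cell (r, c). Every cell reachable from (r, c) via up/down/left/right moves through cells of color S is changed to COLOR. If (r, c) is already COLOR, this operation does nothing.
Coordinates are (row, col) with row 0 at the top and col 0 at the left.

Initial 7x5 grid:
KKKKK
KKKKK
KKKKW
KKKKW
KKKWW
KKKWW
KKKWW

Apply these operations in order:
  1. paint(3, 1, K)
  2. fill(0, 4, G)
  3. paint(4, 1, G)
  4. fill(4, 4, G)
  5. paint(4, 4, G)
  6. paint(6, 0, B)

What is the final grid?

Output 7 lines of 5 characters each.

Answer: GGGGG
GGGGG
GGGGG
GGGGG
GGGGG
GGGGG
BGGGG

Derivation:
After op 1 paint(3,1,K):
KKKKK
KKKKK
KKKKW
KKKKW
KKKWW
KKKWW
KKKWW
After op 2 fill(0,4,G) [27 cells changed]:
GGGGG
GGGGG
GGGGW
GGGGW
GGGWW
GGGWW
GGGWW
After op 3 paint(4,1,G):
GGGGG
GGGGG
GGGGW
GGGGW
GGGWW
GGGWW
GGGWW
After op 4 fill(4,4,G) [8 cells changed]:
GGGGG
GGGGG
GGGGG
GGGGG
GGGGG
GGGGG
GGGGG
After op 5 paint(4,4,G):
GGGGG
GGGGG
GGGGG
GGGGG
GGGGG
GGGGG
GGGGG
After op 6 paint(6,0,B):
GGGGG
GGGGG
GGGGG
GGGGG
GGGGG
GGGGG
BGGGG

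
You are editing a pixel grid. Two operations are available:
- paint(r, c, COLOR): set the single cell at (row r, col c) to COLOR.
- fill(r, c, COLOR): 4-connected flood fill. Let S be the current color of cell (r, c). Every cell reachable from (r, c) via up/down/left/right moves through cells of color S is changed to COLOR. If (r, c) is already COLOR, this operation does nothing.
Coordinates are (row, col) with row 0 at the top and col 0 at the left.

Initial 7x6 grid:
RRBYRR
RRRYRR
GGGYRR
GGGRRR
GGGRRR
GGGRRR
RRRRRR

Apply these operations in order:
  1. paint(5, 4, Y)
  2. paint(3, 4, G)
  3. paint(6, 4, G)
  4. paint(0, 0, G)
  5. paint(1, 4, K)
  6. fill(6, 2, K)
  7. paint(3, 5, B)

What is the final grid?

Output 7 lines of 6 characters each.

Answer: GRBYKK
RRRYKK
GGGYKK
GGGKGB
GGGKKK
GGGKYK
KKKKGK

Derivation:
After op 1 paint(5,4,Y):
RRBYRR
RRRYRR
GGGYRR
GGGRRR
GGGRRR
GGGRYR
RRRRRR
After op 2 paint(3,4,G):
RRBYRR
RRRYRR
GGGYRR
GGGRGR
GGGRRR
GGGRYR
RRRRRR
After op 3 paint(6,4,G):
RRBYRR
RRRYRR
GGGYRR
GGGRGR
GGGRRR
GGGRYR
RRRRGR
After op 4 paint(0,0,G):
GRBYRR
RRRYRR
GGGYRR
GGGRGR
GGGRRR
GGGRYR
RRRRGR
After op 5 paint(1,4,K):
GRBYRR
RRRYKR
GGGYRR
GGGRGR
GGGRRR
GGGRYR
RRRRGR
After op 6 fill(6,2,K) [17 cells changed]:
GRBYKK
RRRYKK
GGGYKK
GGGKGK
GGGKKK
GGGKYK
KKKKGK
After op 7 paint(3,5,B):
GRBYKK
RRRYKK
GGGYKK
GGGKGB
GGGKKK
GGGKYK
KKKKGK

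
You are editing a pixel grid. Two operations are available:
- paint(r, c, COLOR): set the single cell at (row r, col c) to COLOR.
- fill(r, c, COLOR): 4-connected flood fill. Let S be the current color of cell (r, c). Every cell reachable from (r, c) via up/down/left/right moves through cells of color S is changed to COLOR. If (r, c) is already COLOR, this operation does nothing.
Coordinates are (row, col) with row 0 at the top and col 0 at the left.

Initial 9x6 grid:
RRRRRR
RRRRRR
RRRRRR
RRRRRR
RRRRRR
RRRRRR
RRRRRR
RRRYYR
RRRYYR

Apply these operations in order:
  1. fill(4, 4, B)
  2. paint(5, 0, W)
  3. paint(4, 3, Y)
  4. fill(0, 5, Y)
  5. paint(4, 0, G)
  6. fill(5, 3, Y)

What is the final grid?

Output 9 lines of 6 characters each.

After op 1 fill(4,4,B) [50 cells changed]:
BBBBBB
BBBBBB
BBBBBB
BBBBBB
BBBBBB
BBBBBB
BBBBBB
BBBYYB
BBBYYB
After op 2 paint(5,0,W):
BBBBBB
BBBBBB
BBBBBB
BBBBBB
BBBBBB
WBBBBB
BBBBBB
BBBYYB
BBBYYB
After op 3 paint(4,3,Y):
BBBBBB
BBBBBB
BBBBBB
BBBBBB
BBBYBB
WBBBBB
BBBBBB
BBBYYB
BBBYYB
After op 4 fill(0,5,Y) [48 cells changed]:
YYYYYY
YYYYYY
YYYYYY
YYYYYY
YYYYYY
WYYYYY
YYYYYY
YYYYYY
YYYYYY
After op 5 paint(4,0,G):
YYYYYY
YYYYYY
YYYYYY
YYYYYY
GYYYYY
WYYYYY
YYYYYY
YYYYYY
YYYYYY
After op 6 fill(5,3,Y) [0 cells changed]:
YYYYYY
YYYYYY
YYYYYY
YYYYYY
GYYYYY
WYYYYY
YYYYYY
YYYYYY
YYYYYY

Answer: YYYYYY
YYYYYY
YYYYYY
YYYYYY
GYYYYY
WYYYYY
YYYYYY
YYYYYY
YYYYYY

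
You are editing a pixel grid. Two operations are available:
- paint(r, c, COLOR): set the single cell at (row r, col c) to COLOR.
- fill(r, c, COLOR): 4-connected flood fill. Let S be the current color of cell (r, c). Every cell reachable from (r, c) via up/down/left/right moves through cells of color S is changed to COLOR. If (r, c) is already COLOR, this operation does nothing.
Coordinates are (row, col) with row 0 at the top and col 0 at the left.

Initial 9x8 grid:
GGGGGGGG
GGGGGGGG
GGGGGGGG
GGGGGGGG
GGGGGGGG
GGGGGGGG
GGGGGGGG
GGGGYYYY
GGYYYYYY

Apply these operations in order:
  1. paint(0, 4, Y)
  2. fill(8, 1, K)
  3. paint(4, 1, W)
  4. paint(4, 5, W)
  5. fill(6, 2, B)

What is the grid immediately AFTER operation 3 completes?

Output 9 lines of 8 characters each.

After op 1 paint(0,4,Y):
GGGGYGGG
GGGGGGGG
GGGGGGGG
GGGGGGGG
GGGGGGGG
GGGGGGGG
GGGGGGGG
GGGGYYYY
GGYYYYYY
After op 2 fill(8,1,K) [61 cells changed]:
KKKKYKKK
KKKKKKKK
KKKKKKKK
KKKKKKKK
KKKKKKKK
KKKKKKKK
KKKKKKKK
KKKKYYYY
KKYYYYYY
After op 3 paint(4,1,W):
KKKKYKKK
KKKKKKKK
KKKKKKKK
KKKKKKKK
KWKKKKKK
KKKKKKKK
KKKKKKKK
KKKKYYYY
KKYYYYYY

Answer: KKKKYKKK
KKKKKKKK
KKKKKKKK
KKKKKKKK
KWKKKKKK
KKKKKKKK
KKKKKKKK
KKKKYYYY
KKYYYYYY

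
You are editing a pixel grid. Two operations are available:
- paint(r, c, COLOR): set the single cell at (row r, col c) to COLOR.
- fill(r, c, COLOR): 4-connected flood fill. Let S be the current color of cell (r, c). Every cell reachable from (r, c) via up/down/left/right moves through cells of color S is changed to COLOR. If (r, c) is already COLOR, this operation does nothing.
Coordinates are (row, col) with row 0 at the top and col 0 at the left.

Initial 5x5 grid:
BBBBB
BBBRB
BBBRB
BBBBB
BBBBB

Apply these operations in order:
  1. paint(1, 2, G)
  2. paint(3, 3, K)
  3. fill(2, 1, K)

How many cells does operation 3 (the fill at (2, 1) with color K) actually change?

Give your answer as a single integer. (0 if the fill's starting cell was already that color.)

After op 1 paint(1,2,G):
BBBBB
BBGRB
BBBRB
BBBBB
BBBBB
After op 2 paint(3,3,K):
BBBBB
BBGRB
BBBRB
BBBKB
BBBBB
After op 3 fill(2,1,K) [21 cells changed]:
KKKKK
KKGRK
KKKRK
KKKKK
KKKKK

Answer: 21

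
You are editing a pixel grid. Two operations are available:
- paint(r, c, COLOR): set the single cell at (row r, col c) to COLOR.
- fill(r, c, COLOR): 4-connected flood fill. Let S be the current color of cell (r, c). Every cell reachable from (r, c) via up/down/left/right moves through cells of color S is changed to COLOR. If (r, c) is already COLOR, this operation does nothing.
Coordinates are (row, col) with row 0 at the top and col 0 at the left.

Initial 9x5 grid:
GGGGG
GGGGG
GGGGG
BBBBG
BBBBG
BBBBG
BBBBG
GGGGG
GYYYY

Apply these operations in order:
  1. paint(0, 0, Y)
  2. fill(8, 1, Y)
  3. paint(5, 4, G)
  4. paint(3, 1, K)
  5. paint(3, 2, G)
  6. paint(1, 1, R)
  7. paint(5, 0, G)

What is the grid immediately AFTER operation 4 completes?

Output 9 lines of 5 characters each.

Answer: YGGGG
GGGGG
GGGGG
BKBBG
BBBBG
BBBBG
BBBBG
GGGGG
GYYYY

Derivation:
After op 1 paint(0,0,Y):
YGGGG
GGGGG
GGGGG
BBBBG
BBBBG
BBBBG
BBBBG
GGGGG
GYYYY
After op 2 fill(8,1,Y) [0 cells changed]:
YGGGG
GGGGG
GGGGG
BBBBG
BBBBG
BBBBG
BBBBG
GGGGG
GYYYY
After op 3 paint(5,4,G):
YGGGG
GGGGG
GGGGG
BBBBG
BBBBG
BBBBG
BBBBG
GGGGG
GYYYY
After op 4 paint(3,1,K):
YGGGG
GGGGG
GGGGG
BKBBG
BBBBG
BBBBG
BBBBG
GGGGG
GYYYY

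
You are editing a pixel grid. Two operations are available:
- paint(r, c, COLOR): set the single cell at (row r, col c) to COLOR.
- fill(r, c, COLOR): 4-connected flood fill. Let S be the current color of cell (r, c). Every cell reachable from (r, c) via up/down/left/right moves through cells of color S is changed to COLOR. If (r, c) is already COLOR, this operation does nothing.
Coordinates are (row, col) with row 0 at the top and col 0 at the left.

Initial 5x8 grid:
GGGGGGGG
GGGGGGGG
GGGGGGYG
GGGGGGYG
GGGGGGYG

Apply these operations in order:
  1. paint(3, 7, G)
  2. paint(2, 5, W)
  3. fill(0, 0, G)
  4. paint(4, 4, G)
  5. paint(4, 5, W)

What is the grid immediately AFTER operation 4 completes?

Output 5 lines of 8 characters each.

Answer: GGGGGGGG
GGGGGGGG
GGGGGWYG
GGGGGGYG
GGGGGGYG

Derivation:
After op 1 paint(3,7,G):
GGGGGGGG
GGGGGGGG
GGGGGGYG
GGGGGGYG
GGGGGGYG
After op 2 paint(2,5,W):
GGGGGGGG
GGGGGGGG
GGGGGWYG
GGGGGGYG
GGGGGGYG
After op 3 fill(0,0,G) [0 cells changed]:
GGGGGGGG
GGGGGGGG
GGGGGWYG
GGGGGGYG
GGGGGGYG
After op 4 paint(4,4,G):
GGGGGGGG
GGGGGGGG
GGGGGWYG
GGGGGGYG
GGGGGGYG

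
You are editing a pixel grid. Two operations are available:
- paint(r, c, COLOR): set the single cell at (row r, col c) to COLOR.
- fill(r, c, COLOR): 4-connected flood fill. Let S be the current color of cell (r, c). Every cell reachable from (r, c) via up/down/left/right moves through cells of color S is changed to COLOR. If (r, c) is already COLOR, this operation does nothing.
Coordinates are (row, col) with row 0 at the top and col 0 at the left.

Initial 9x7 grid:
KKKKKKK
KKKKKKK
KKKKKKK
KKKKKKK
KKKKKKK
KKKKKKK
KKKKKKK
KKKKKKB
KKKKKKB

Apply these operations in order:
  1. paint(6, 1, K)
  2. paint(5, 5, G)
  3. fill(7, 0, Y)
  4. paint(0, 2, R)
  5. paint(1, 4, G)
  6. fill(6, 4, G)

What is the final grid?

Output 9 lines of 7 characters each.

Answer: GGRGGGG
GGGGGGG
GGGGGGG
GGGGGGG
GGGGGGG
GGGGGGG
GGGGGGG
GGGGGGB
GGGGGGB

Derivation:
After op 1 paint(6,1,K):
KKKKKKK
KKKKKKK
KKKKKKK
KKKKKKK
KKKKKKK
KKKKKKK
KKKKKKK
KKKKKKB
KKKKKKB
After op 2 paint(5,5,G):
KKKKKKK
KKKKKKK
KKKKKKK
KKKKKKK
KKKKKKK
KKKKKGK
KKKKKKK
KKKKKKB
KKKKKKB
After op 3 fill(7,0,Y) [60 cells changed]:
YYYYYYY
YYYYYYY
YYYYYYY
YYYYYYY
YYYYYYY
YYYYYGY
YYYYYYY
YYYYYYB
YYYYYYB
After op 4 paint(0,2,R):
YYRYYYY
YYYYYYY
YYYYYYY
YYYYYYY
YYYYYYY
YYYYYGY
YYYYYYY
YYYYYYB
YYYYYYB
After op 5 paint(1,4,G):
YYRYYYY
YYYYGYY
YYYYYYY
YYYYYYY
YYYYYYY
YYYYYGY
YYYYYYY
YYYYYYB
YYYYYYB
After op 6 fill(6,4,G) [58 cells changed]:
GGRGGGG
GGGGGGG
GGGGGGG
GGGGGGG
GGGGGGG
GGGGGGG
GGGGGGG
GGGGGGB
GGGGGGB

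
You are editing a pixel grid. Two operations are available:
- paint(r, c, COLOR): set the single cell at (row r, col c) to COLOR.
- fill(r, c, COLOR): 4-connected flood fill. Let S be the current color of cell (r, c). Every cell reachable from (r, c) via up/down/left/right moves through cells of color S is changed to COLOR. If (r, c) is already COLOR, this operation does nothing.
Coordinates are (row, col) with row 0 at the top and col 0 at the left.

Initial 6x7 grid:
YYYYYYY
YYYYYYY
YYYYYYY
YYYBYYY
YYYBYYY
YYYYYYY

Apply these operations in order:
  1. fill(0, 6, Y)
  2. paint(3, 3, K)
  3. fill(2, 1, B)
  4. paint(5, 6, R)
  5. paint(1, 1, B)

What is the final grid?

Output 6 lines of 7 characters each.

After op 1 fill(0,6,Y) [0 cells changed]:
YYYYYYY
YYYYYYY
YYYYYYY
YYYBYYY
YYYBYYY
YYYYYYY
After op 2 paint(3,3,K):
YYYYYYY
YYYYYYY
YYYYYYY
YYYKYYY
YYYBYYY
YYYYYYY
After op 3 fill(2,1,B) [40 cells changed]:
BBBBBBB
BBBBBBB
BBBBBBB
BBBKBBB
BBBBBBB
BBBBBBB
After op 4 paint(5,6,R):
BBBBBBB
BBBBBBB
BBBBBBB
BBBKBBB
BBBBBBB
BBBBBBR
After op 5 paint(1,1,B):
BBBBBBB
BBBBBBB
BBBBBBB
BBBKBBB
BBBBBBB
BBBBBBR

Answer: BBBBBBB
BBBBBBB
BBBBBBB
BBBKBBB
BBBBBBB
BBBBBBR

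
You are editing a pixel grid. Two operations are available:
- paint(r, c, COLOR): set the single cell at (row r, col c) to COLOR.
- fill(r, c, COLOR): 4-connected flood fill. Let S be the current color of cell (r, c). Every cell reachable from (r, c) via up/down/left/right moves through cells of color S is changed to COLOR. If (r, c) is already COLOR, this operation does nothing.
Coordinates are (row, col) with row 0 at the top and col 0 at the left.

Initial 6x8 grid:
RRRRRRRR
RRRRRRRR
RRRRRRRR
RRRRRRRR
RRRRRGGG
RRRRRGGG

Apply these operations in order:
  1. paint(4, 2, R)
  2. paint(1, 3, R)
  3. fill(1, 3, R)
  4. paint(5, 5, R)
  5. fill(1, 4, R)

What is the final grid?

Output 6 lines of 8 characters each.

Answer: RRRRRRRR
RRRRRRRR
RRRRRRRR
RRRRRRRR
RRRRRGGG
RRRRRRGG

Derivation:
After op 1 paint(4,2,R):
RRRRRRRR
RRRRRRRR
RRRRRRRR
RRRRRRRR
RRRRRGGG
RRRRRGGG
After op 2 paint(1,3,R):
RRRRRRRR
RRRRRRRR
RRRRRRRR
RRRRRRRR
RRRRRGGG
RRRRRGGG
After op 3 fill(1,3,R) [0 cells changed]:
RRRRRRRR
RRRRRRRR
RRRRRRRR
RRRRRRRR
RRRRRGGG
RRRRRGGG
After op 4 paint(5,5,R):
RRRRRRRR
RRRRRRRR
RRRRRRRR
RRRRRRRR
RRRRRGGG
RRRRRRGG
After op 5 fill(1,4,R) [0 cells changed]:
RRRRRRRR
RRRRRRRR
RRRRRRRR
RRRRRRRR
RRRRRGGG
RRRRRRGG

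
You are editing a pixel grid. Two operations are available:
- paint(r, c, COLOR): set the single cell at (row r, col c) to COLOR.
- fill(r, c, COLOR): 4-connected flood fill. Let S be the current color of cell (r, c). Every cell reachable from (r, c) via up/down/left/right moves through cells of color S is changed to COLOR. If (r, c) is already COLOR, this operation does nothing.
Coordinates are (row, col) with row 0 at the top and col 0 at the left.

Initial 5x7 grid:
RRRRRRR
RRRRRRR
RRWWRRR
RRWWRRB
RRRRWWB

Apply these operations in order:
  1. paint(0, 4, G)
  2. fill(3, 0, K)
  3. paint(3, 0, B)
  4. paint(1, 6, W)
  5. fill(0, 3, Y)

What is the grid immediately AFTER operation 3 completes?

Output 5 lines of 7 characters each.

Answer: KKKKGKK
KKKKKKK
KKWWKKK
BKWWKKB
KKKKWWB

Derivation:
After op 1 paint(0,4,G):
RRRRGRR
RRRRRRR
RRWWRRR
RRWWRRB
RRRRWWB
After op 2 fill(3,0,K) [26 cells changed]:
KKKKGKK
KKKKKKK
KKWWKKK
KKWWKKB
KKKKWWB
After op 3 paint(3,0,B):
KKKKGKK
KKKKKKK
KKWWKKK
BKWWKKB
KKKKWWB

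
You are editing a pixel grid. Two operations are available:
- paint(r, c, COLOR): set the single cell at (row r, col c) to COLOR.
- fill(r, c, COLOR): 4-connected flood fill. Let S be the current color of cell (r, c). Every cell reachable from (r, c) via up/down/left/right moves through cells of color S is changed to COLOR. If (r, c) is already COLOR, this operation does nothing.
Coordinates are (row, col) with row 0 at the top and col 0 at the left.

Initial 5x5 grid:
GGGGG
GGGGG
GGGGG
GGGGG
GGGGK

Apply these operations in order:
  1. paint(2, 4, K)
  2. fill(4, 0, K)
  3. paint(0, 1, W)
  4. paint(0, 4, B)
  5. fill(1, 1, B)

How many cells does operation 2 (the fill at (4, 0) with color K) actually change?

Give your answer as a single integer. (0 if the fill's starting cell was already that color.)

Answer: 23

Derivation:
After op 1 paint(2,4,K):
GGGGG
GGGGG
GGGGK
GGGGG
GGGGK
After op 2 fill(4,0,K) [23 cells changed]:
KKKKK
KKKKK
KKKKK
KKKKK
KKKKK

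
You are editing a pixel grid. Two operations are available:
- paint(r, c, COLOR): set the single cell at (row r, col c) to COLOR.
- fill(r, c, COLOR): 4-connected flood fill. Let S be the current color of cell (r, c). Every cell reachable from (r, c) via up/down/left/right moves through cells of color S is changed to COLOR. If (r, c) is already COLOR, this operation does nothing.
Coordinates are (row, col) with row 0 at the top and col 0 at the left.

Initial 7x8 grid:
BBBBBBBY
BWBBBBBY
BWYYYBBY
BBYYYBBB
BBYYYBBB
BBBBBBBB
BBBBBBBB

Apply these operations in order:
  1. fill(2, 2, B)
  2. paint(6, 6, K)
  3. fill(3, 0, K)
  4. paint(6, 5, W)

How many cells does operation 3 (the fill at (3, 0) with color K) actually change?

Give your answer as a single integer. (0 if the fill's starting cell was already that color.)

Answer: 50

Derivation:
After op 1 fill(2,2,B) [9 cells changed]:
BBBBBBBY
BWBBBBBY
BWBBBBBY
BBBBBBBB
BBBBBBBB
BBBBBBBB
BBBBBBBB
After op 2 paint(6,6,K):
BBBBBBBY
BWBBBBBY
BWBBBBBY
BBBBBBBB
BBBBBBBB
BBBBBBBB
BBBBBBKB
After op 3 fill(3,0,K) [50 cells changed]:
KKKKKKKY
KWKKKKKY
KWKKKKKY
KKKKKKKK
KKKKKKKK
KKKKKKKK
KKKKKKKK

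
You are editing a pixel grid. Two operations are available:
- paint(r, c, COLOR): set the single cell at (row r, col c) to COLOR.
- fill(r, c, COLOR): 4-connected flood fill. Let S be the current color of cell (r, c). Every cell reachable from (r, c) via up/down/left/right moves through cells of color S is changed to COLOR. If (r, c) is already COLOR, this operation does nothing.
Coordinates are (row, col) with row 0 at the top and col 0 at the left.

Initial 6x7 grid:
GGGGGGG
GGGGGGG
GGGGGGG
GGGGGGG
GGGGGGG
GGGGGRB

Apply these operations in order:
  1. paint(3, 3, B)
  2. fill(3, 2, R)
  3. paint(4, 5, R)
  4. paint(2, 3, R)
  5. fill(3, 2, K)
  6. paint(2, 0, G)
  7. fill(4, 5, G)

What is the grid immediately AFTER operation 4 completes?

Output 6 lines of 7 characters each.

Answer: RRRRRRR
RRRRRRR
RRRRRRR
RRRBRRR
RRRRRRR
RRRRRRB

Derivation:
After op 1 paint(3,3,B):
GGGGGGG
GGGGGGG
GGGGGGG
GGGBGGG
GGGGGGG
GGGGGRB
After op 2 fill(3,2,R) [39 cells changed]:
RRRRRRR
RRRRRRR
RRRRRRR
RRRBRRR
RRRRRRR
RRRRRRB
After op 3 paint(4,5,R):
RRRRRRR
RRRRRRR
RRRRRRR
RRRBRRR
RRRRRRR
RRRRRRB
After op 4 paint(2,3,R):
RRRRRRR
RRRRRRR
RRRRRRR
RRRBRRR
RRRRRRR
RRRRRRB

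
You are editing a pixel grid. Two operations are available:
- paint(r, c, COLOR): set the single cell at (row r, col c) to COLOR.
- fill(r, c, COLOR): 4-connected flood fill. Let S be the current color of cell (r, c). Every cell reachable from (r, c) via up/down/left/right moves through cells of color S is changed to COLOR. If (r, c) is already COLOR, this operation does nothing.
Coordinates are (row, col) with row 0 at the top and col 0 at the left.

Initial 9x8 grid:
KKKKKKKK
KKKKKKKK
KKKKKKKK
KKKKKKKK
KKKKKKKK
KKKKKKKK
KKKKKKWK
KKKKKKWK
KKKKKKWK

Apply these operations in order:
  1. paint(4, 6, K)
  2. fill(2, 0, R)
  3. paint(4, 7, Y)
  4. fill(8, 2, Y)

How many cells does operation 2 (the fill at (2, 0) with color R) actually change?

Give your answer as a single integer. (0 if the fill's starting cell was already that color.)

After op 1 paint(4,6,K):
KKKKKKKK
KKKKKKKK
KKKKKKKK
KKKKKKKK
KKKKKKKK
KKKKKKKK
KKKKKKWK
KKKKKKWK
KKKKKKWK
After op 2 fill(2,0,R) [69 cells changed]:
RRRRRRRR
RRRRRRRR
RRRRRRRR
RRRRRRRR
RRRRRRRR
RRRRRRRR
RRRRRRWR
RRRRRRWR
RRRRRRWR

Answer: 69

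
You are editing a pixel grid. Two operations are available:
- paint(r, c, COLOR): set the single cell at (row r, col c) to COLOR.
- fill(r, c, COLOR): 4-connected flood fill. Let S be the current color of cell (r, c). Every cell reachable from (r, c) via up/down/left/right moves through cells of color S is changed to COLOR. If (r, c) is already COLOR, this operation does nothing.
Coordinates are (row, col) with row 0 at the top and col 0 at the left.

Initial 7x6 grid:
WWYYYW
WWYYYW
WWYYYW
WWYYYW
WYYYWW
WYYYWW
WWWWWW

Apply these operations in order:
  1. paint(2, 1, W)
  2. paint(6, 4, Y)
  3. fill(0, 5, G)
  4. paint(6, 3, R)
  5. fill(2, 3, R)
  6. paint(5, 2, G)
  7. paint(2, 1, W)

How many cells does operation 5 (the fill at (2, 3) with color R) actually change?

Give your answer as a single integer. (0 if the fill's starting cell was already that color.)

Answer: 18

Derivation:
After op 1 paint(2,1,W):
WWYYYW
WWYYYW
WWYYYW
WWYYYW
WYYYWW
WYYYWW
WWWWWW
After op 2 paint(6,4,Y):
WWYYYW
WWYYYW
WWYYYW
WWYYYW
WYYYWW
WYYYWW
WWWWYW
After op 3 fill(0,5,G) [9 cells changed]:
WWYYYG
WWYYYG
WWYYYG
WWYYYG
WYYYGG
WYYYGG
WWWWYG
After op 4 paint(6,3,R):
WWYYYG
WWYYYG
WWYYYG
WWYYYG
WYYYGG
WYYYGG
WWWRYG
After op 5 fill(2,3,R) [18 cells changed]:
WWRRRG
WWRRRG
WWRRRG
WWRRRG
WRRRGG
WRRRGG
WWWRYG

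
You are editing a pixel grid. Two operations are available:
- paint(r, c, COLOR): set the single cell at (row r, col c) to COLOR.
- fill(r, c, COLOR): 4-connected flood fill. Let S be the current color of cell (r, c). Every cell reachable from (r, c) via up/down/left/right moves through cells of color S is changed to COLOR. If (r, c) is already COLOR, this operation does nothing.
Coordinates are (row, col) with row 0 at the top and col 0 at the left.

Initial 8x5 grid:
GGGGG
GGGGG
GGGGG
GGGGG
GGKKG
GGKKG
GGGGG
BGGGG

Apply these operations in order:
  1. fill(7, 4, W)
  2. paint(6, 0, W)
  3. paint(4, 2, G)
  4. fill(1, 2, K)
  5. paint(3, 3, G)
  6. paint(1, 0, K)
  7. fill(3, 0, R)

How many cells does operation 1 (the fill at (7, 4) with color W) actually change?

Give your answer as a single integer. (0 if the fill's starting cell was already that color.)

After op 1 fill(7,4,W) [35 cells changed]:
WWWWW
WWWWW
WWWWW
WWWWW
WWKKW
WWKKW
WWWWW
BWWWW

Answer: 35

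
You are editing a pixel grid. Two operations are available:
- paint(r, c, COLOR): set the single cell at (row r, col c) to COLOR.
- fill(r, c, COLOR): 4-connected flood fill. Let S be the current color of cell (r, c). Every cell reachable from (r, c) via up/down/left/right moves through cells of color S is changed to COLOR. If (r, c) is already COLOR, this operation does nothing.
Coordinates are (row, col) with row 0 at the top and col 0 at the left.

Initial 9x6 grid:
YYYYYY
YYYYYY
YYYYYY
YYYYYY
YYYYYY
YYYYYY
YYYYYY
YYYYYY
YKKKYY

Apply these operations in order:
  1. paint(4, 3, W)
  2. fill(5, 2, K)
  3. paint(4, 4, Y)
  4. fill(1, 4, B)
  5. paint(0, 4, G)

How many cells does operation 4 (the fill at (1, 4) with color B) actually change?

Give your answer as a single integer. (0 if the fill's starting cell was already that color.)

Answer: 52

Derivation:
After op 1 paint(4,3,W):
YYYYYY
YYYYYY
YYYYYY
YYYYYY
YYYWYY
YYYYYY
YYYYYY
YYYYYY
YKKKYY
After op 2 fill(5,2,K) [50 cells changed]:
KKKKKK
KKKKKK
KKKKKK
KKKKKK
KKKWKK
KKKKKK
KKKKKK
KKKKKK
KKKKKK
After op 3 paint(4,4,Y):
KKKKKK
KKKKKK
KKKKKK
KKKKKK
KKKWYK
KKKKKK
KKKKKK
KKKKKK
KKKKKK
After op 4 fill(1,4,B) [52 cells changed]:
BBBBBB
BBBBBB
BBBBBB
BBBBBB
BBBWYB
BBBBBB
BBBBBB
BBBBBB
BBBBBB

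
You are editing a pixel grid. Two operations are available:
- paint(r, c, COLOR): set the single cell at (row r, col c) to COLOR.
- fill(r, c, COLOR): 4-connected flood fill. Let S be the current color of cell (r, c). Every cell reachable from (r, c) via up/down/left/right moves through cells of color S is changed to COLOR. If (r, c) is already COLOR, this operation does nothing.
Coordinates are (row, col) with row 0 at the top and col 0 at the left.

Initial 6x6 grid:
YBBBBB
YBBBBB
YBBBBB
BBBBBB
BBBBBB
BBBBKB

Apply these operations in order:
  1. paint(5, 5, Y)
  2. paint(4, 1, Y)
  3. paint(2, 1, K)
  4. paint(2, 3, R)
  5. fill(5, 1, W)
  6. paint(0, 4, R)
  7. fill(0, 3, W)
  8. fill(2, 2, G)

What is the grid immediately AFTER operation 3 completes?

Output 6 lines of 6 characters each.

After op 1 paint(5,5,Y):
YBBBBB
YBBBBB
YBBBBB
BBBBBB
BBBBBB
BBBBKY
After op 2 paint(4,1,Y):
YBBBBB
YBBBBB
YBBBBB
BBBBBB
BYBBBB
BBBBKY
After op 3 paint(2,1,K):
YBBBBB
YBBBBB
YKBBBB
BBBBBB
BYBBBB
BBBBKY

Answer: YBBBBB
YBBBBB
YKBBBB
BBBBBB
BYBBBB
BBBBKY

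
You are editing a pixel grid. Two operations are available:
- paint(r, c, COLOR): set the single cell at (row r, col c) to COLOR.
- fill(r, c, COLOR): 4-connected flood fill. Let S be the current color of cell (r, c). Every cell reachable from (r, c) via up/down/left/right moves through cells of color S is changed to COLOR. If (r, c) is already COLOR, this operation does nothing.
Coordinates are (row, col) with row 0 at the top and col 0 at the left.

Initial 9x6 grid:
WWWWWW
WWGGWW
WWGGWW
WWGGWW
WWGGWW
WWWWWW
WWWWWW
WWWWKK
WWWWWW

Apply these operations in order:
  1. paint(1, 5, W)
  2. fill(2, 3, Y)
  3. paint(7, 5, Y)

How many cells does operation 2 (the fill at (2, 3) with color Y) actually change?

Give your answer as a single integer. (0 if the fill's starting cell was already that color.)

After op 1 paint(1,5,W):
WWWWWW
WWGGWW
WWGGWW
WWGGWW
WWGGWW
WWWWWW
WWWWWW
WWWWKK
WWWWWW
After op 2 fill(2,3,Y) [8 cells changed]:
WWWWWW
WWYYWW
WWYYWW
WWYYWW
WWYYWW
WWWWWW
WWWWWW
WWWWKK
WWWWWW

Answer: 8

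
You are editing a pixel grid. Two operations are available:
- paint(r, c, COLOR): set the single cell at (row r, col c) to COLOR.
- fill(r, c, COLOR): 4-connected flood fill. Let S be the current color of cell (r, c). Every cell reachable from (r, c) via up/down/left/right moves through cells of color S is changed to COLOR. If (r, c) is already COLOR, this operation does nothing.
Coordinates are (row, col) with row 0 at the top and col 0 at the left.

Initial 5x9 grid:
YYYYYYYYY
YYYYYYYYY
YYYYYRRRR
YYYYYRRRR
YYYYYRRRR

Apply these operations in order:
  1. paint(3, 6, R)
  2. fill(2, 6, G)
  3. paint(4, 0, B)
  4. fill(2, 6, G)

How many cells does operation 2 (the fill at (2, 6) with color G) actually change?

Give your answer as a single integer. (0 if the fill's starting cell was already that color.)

After op 1 paint(3,6,R):
YYYYYYYYY
YYYYYYYYY
YYYYYRRRR
YYYYYRRRR
YYYYYRRRR
After op 2 fill(2,6,G) [12 cells changed]:
YYYYYYYYY
YYYYYYYYY
YYYYYGGGG
YYYYYGGGG
YYYYYGGGG

Answer: 12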